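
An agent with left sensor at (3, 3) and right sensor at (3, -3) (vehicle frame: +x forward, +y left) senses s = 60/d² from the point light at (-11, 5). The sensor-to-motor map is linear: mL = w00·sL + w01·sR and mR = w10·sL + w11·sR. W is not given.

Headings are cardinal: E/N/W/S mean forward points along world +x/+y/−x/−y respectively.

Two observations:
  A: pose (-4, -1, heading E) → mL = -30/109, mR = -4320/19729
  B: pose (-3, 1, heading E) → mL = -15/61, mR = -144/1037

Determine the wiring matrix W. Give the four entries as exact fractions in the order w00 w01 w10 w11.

-1/2 0 -1 1

obs A: pose=(-4,-1,E) → sL=60/109, sR=60/181, mL=-30/109, mR=-4320/19729
obs B: pose=(-3,1,E) → sL=30/61, sR=6/17, mL=-15/61, mR=-144/1037
sensor matrix S = [[60/109, 60/181], [30/61, 6/17]]; det S = 639360/20458973
solve [mL_A; mL_B] = S·[w00; w01] and [mR_A; mR_B] = S·[w10; w11]:
  w00 = -1/2, w01 = 0, w10 = -1, w11 = 1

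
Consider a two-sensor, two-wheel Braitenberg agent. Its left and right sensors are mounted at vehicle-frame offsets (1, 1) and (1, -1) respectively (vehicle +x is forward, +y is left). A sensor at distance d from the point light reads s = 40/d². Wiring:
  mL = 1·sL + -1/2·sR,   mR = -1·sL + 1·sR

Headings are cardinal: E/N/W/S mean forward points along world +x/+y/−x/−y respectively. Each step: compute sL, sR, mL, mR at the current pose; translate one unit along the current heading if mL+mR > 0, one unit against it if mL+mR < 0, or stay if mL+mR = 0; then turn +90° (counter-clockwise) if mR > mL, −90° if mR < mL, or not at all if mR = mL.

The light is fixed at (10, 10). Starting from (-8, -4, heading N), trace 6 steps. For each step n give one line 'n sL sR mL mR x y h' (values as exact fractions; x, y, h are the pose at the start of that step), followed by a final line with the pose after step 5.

n=0: pose=(-8,-4,N); sL=4/53, sR=20/229; mL=386/12137, mR=144/12137; mL+mR=10/229 → advance +1; mR−mL=-242/12137 → turn -1·90°
n=1: pose=(-8,-3,E); sL=40/433, sR=8/97; mL=2148/42001, mR=-416/42001; mL+mR=4/97 → advance +1; mR−mL=-2564/42001 → turn -1·90°
n=2: pose=(-7,-3,S); sL=10/113, sR=1/13; mL=147/2938, mR=-17/1469; mL+mR=1/26 → advance +1; mR−mL=-181/2938 → turn -1·90°
n=3: pose=(-7,-4,W); sL=40/549, sR=40/493; mL=8740/270657, mR=2240/270657; mL+mR=20/493 → advance +1; mR−mL=-6500/270657 → turn -1·90°
n=4: pose=(-8,-4,N); sL=4/53, sR=20/229; mL=386/12137, mR=144/12137; mL+mR=10/229 → advance +1; mR−mL=-242/12137 → turn -1·90°
n=5: pose=(-8,-3,E); sL=40/433, sR=8/97; mL=2148/42001, mR=-416/42001; mL+mR=4/97 → advance +1; mR−mL=-2564/42001 → turn -1·90°

0 4/53 20/229 386/12137 144/12137 -8 -4 N
1 40/433 8/97 2148/42001 -416/42001 -8 -3 E
2 10/113 1/13 147/2938 -17/1469 -7 -3 S
3 40/549 40/493 8740/270657 2240/270657 -7 -4 W
4 4/53 20/229 386/12137 144/12137 -8 -4 N
5 40/433 8/97 2148/42001 -416/42001 -8 -3 E
final -7 -3 S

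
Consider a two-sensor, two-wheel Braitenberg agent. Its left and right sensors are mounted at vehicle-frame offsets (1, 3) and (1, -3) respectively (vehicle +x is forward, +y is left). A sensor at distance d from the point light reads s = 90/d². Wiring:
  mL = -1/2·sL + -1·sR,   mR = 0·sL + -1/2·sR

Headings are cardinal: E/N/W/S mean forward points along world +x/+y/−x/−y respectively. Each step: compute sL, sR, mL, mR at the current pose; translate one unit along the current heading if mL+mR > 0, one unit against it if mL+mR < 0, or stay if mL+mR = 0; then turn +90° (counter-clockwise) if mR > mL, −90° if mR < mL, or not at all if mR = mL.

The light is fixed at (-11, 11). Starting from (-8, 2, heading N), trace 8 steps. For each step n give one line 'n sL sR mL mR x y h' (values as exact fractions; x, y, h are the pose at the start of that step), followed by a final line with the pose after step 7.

0 45/32 9/10 -513/320 -9/20 -8 2 N
1 90/173 90/53 -17955/9169 -45/53 -8 1 W
2 9/17 45/61 -2079/2074 -45/122 -7 1 S
3 90/61 90/169 -13095/10309 -45/169 -7 2 E
4 45/32 9/10 -513/320 -9/20 -8 2 N
5 90/173 90/53 -17955/9169 -45/53 -8 1 W
6 9/17 45/61 -2079/2074 -45/122 -7 1 S
7 90/61 90/169 -13095/10309 -45/169 -7 2 E
final -8 2 N

n=0: pose=(-8,2,N); sL=45/32, sR=9/10; mL=-513/320, mR=-9/20; mL+mR=-657/320 → advance -1; mR−mL=369/320 → turn +1·90°
n=1: pose=(-8,1,W); sL=90/173, sR=90/53; mL=-17955/9169, mR=-45/53; mL+mR=-25740/9169 → advance -1; mR−mL=10170/9169 → turn +1·90°
n=2: pose=(-7,1,S); sL=9/17, sR=45/61; mL=-2079/2074, mR=-45/122; mL+mR=-1422/1037 → advance -1; mR−mL=657/1037 → turn +1·90°
n=3: pose=(-7,2,E); sL=90/61, sR=90/169; mL=-13095/10309, mR=-45/169; mL+mR=-15840/10309 → advance -1; mR−mL=10350/10309 → turn +1·90°
n=4: pose=(-8,2,N); sL=45/32, sR=9/10; mL=-513/320, mR=-9/20; mL+mR=-657/320 → advance -1; mR−mL=369/320 → turn +1·90°
n=5: pose=(-8,1,W); sL=90/173, sR=90/53; mL=-17955/9169, mR=-45/53; mL+mR=-25740/9169 → advance -1; mR−mL=10170/9169 → turn +1·90°
n=6: pose=(-7,1,S); sL=9/17, sR=45/61; mL=-2079/2074, mR=-45/122; mL+mR=-1422/1037 → advance -1; mR−mL=657/1037 → turn +1·90°
n=7: pose=(-7,2,E); sL=90/61, sR=90/169; mL=-13095/10309, mR=-45/169; mL+mR=-15840/10309 → advance -1; mR−mL=10350/10309 → turn +1·90°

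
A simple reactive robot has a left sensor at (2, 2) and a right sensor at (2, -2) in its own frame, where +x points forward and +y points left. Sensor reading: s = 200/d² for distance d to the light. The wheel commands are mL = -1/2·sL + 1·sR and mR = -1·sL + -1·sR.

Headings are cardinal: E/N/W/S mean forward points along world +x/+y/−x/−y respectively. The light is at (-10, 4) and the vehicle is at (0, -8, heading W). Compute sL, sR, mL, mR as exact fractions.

left sensor world pos  = (-2, -10); dL² = 260
right sensor world pos = (-2, -6); dR² = 164
sL = 200/260 = 10/13
sR = 200/164 = 50/41
mL = -1/2·sL + 1·sR = 445/533
mR = -1·sL + -1·sR = -1060/533

10/13 50/41 445/533 -1060/533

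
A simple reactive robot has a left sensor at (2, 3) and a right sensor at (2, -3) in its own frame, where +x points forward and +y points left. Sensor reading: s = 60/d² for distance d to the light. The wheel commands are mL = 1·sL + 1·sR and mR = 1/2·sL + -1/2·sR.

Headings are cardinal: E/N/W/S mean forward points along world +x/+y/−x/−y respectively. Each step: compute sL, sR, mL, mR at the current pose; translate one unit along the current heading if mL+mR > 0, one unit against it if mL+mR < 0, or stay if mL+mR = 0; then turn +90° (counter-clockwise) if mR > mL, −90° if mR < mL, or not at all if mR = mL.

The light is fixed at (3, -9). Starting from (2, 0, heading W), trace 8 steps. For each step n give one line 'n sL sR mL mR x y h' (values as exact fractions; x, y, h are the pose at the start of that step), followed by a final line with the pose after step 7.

n=0: pose=(2,0,W); sL=4/3, sR=20/51; mL=88/51, mR=8/17; mL+mR=112/51 → advance +1; mR−mL=-64/51 → turn -1·90°
n=1: pose=(1,0,N); sL=30/73, sR=30/61; mL=4020/4453, mR=-180/4453; mL+mR=3840/4453 → advance +1; mR−mL=-4200/4453 → turn -1·90°
n=2: pose=(1,1,E); sL=60/169, sR=60/49; mL=13080/8281, mR=-3600/8281; mL+mR=9480/8281 → advance +1; mR−mL=-16680/8281 → turn -1·90°
n=3: pose=(2,1,S); sL=15/17, sR=3/4; mL=111/68, mR=9/136; mL+mR=231/136 → advance +1; mR−mL=-213/136 → turn -1·90°
n=4: pose=(2,0,W); sL=4/3, sR=20/51; mL=88/51, mR=8/17; mL+mR=112/51 → advance +1; mR−mL=-64/51 → turn -1·90°
n=5: pose=(1,0,N); sL=30/73, sR=30/61; mL=4020/4453, mR=-180/4453; mL+mR=3840/4453 → advance +1; mR−mL=-4200/4453 → turn -1·90°
n=6: pose=(1,1,E); sL=60/169, sR=60/49; mL=13080/8281, mR=-3600/8281; mL+mR=9480/8281 → advance +1; mR−mL=-16680/8281 → turn -1·90°
n=7: pose=(2,1,S); sL=15/17, sR=3/4; mL=111/68, mR=9/136; mL+mR=231/136 → advance +1; mR−mL=-213/136 → turn -1·90°

0 4/3 20/51 88/51 8/17 2 0 W
1 30/73 30/61 4020/4453 -180/4453 1 0 N
2 60/169 60/49 13080/8281 -3600/8281 1 1 E
3 15/17 3/4 111/68 9/136 2 1 S
4 4/3 20/51 88/51 8/17 2 0 W
5 30/73 30/61 4020/4453 -180/4453 1 0 N
6 60/169 60/49 13080/8281 -3600/8281 1 1 E
7 15/17 3/4 111/68 9/136 2 1 S
final 2 0 W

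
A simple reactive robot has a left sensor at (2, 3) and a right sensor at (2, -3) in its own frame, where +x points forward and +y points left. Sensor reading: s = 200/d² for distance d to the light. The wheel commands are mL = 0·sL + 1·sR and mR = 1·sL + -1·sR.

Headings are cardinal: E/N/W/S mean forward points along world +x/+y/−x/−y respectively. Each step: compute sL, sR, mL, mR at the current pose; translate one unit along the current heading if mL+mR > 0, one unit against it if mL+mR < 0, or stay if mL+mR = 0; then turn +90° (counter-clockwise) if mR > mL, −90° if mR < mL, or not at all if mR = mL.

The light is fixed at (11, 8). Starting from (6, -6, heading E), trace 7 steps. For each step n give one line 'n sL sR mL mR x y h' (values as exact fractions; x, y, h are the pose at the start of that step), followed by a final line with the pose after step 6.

0 20/13 100/149 100/149 1680/1937 6 -6 E
1 200/193 40/29 40/29 -1920/5597 7 -6 N
2 25/13 10/13 10/13 15/13 7 -5 E
3 200/157 200/121 200/121 -7200/18997 8 -5 N
4 100/41 100/113 100/113 7200/4633 8 -4 E
5 8/5 200/101 200/101 -192/505 9 -4 N
6 25/8 50/49 50/49 825/392 9 -3 E
final 10 -3 N

n=0: pose=(6,-6,E); sL=20/13, sR=100/149; mL=100/149, mR=1680/1937; mL+mR=20/13 → advance +1; mR−mL=380/1937 → turn +1·90°
n=1: pose=(7,-6,N); sL=200/193, sR=40/29; mL=40/29, mR=-1920/5597; mL+mR=200/193 → advance +1; mR−mL=-9640/5597 → turn -1·90°
n=2: pose=(7,-5,E); sL=25/13, sR=10/13; mL=10/13, mR=15/13; mL+mR=25/13 → advance +1; mR−mL=5/13 → turn +1·90°
n=3: pose=(8,-5,N); sL=200/157, sR=200/121; mL=200/121, mR=-7200/18997; mL+mR=200/157 → advance +1; mR−mL=-38600/18997 → turn -1·90°
n=4: pose=(8,-4,E); sL=100/41, sR=100/113; mL=100/113, mR=7200/4633; mL+mR=100/41 → advance +1; mR−mL=3100/4633 → turn +1·90°
n=5: pose=(9,-4,N); sL=8/5, sR=200/101; mL=200/101, mR=-192/505; mL+mR=8/5 → advance +1; mR−mL=-1192/505 → turn -1·90°
n=6: pose=(9,-3,E); sL=25/8, sR=50/49; mL=50/49, mR=825/392; mL+mR=25/8 → advance +1; mR−mL=425/392 → turn +1·90°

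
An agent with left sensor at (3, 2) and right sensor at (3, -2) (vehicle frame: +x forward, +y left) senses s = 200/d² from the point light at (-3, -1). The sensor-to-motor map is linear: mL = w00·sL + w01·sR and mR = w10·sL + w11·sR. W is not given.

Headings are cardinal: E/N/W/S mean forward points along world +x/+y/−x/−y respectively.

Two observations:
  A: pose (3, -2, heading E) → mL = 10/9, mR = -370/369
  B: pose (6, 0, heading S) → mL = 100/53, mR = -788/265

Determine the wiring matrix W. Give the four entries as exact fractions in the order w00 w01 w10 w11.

0 1/2 1/2 -1

obs A: pose=(3,-2,E) → sL=100/41, sR=20/9, mL=10/9, mR=-370/369
obs B: pose=(6,0,S) → sL=8/5, sR=200/53, mL=100/53, mR=-788/265
sensor matrix S = [[100/41, 20/9], [8/5, 200/53]]; det S = 110464/19557
solve [mL_A; mL_B] = S·[w00; w01] and [mR_A; mR_B] = S·[w10; w11]:
  w00 = 0, w01 = 1/2, w10 = 1/2, w11 = -1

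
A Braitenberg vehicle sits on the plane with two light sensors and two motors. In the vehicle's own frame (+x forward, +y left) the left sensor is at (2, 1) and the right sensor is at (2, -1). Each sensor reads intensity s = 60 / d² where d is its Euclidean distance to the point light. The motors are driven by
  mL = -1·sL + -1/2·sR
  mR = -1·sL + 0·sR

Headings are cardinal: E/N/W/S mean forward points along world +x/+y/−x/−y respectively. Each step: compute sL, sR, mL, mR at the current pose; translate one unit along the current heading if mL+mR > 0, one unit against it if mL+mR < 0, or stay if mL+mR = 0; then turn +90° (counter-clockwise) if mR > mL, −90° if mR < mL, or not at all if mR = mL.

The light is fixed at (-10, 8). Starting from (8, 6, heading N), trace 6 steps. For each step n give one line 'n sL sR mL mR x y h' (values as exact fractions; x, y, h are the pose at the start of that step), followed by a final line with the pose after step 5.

0 60/289 60/361 -30330/104329 -60/289 8 6 N
1 15/68 3/13 -297/884 -15/68 8 5 W
2 12/85 60/349 -6738/29665 -12/85 9 5 S
3 30/221 2/15 -671/3315 -30/221 9 6 E
4 60/289 60/361 -30330/104329 -60/289 8 6 N
5 15/68 3/13 -297/884 -15/68 8 5 W
final 9 5 S

n=0: pose=(8,6,N); sL=60/289, sR=60/361; mL=-30330/104329, mR=-60/289; mL+mR=-51990/104329 → advance -1; mR−mL=30/361 → turn +1·90°
n=1: pose=(8,5,W); sL=15/68, sR=3/13; mL=-297/884, mR=-15/68; mL+mR=-123/221 → advance -1; mR−mL=3/26 → turn +1·90°
n=2: pose=(9,5,S); sL=12/85, sR=60/349; mL=-6738/29665, mR=-12/85; mL+mR=-10926/29665 → advance -1; mR−mL=30/349 → turn +1·90°
n=3: pose=(9,6,E); sL=30/221, sR=2/15; mL=-671/3315, mR=-30/221; mL+mR=-1121/3315 → advance -1; mR−mL=1/15 → turn +1·90°
n=4: pose=(8,6,N); sL=60/289, sR=60/361; mL=-30330/104329, mR=-60/289; mL+mR=-51990/104329 → advance -1; mR−mL=30/361 → turn +1·90°
n=5: pose=(8,5,W); sL=15/68, sR=3/13; mL=-297/884, mR=-15/68; mL+mR=-123/221 → advance -1; mR−mL=3/26 → turn +1·90°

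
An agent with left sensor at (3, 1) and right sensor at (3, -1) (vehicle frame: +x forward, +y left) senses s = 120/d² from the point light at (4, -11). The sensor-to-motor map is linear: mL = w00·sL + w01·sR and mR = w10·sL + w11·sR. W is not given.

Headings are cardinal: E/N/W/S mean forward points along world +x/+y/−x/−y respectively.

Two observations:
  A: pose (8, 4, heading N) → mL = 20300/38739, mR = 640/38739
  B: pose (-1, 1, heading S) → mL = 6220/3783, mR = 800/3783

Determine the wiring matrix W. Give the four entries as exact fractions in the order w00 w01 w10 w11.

1/2 1 1 -1

obs A: pose=(8,4,N) → sL=40/111, sR=120/349, mL=20300/38739, mR=640/38739
obs B: pose=(-1,1,S) → sL=120/97, sR=40/39, mL=6220/3783, mR=800/3783
sensor matrix S = [[40/111, 120/349], [120/97, 40/39]]; det S = -8172800/146549637
solve [mL_A; mL_B] = S·[w00; w01] and [mR_A; mR_B] = S·[w10; w11]:
  w00 = 1/2, w01 = 1, w10 = 1, w11 = -1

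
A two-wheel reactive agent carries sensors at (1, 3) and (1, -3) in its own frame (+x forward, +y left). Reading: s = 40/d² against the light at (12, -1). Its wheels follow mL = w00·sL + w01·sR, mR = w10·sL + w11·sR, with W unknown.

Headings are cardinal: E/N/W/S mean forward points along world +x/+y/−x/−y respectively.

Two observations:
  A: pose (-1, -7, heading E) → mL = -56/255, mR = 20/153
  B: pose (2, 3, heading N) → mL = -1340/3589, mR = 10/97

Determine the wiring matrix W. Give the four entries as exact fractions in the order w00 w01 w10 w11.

obs A: pose=(-1,-7,E) → sL=40/153, sR=8/45, mL=-56/255, mR=20/153
obs B: pose=(2,3,N) → sL=20/97, sR=20/37, mL=-1340/3589, mR=10/97
sensor matrix S = [[40/153, 8/45], [20/97, 20/37]]; det S = 57472/549117
solve [mL_A; mL_B] = S·[w00; w01] and [mR_A; mR_B] = S·[w10; w11]:
  w00 = -1/2, w01 = -1/2, w10 = 1/2, w11 = 0

-1/2 -1/2 1/2 0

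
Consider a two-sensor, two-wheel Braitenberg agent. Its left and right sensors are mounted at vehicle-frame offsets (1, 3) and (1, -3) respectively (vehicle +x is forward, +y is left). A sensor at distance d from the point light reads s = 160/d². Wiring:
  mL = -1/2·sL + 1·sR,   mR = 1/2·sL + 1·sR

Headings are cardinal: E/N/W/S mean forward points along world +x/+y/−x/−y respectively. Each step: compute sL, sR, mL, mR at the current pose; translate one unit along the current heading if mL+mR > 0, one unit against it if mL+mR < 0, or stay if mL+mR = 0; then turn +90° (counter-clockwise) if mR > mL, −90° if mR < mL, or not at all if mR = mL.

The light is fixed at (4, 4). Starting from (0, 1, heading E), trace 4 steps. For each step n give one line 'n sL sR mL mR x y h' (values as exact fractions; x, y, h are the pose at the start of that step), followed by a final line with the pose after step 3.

0 160/9 32/9 -16/3 112/9 0 1 E
1 4 40 38 42 1 1 N
2 160/41 160/17 5200/697 7920/697 1 2 W
3 16 80/29 -152/29 312/29 0 2 S
final 0 1 E

n=0: pose=(0,1,E); sL=160/9, sR=32/9; mL=-16/3, mR=112/9; mL+mR=64/9 → advance +1; mR−mL=160/9 → turn +1·90°
n=1: pose=(1,1,N); sL=4, sR=40; mL=38, mR=42; mL+mR=80 → advance +1; mR−mL=4 → turn +1·90°
n=2: pose=(1,2,W); sL=160/41, sR=160/17; mL=5200/697, mR=7920/697; mL+mR=320/17 → advance +1; mR−mL=160/41 → turn +1·90°
n=3: pose=(0,2,S); sL=16, sR=80/29; mL=-152/29, mR=312/29; mL+mR=160/29 → advance +1; mR−mL=16 → turn +1·90°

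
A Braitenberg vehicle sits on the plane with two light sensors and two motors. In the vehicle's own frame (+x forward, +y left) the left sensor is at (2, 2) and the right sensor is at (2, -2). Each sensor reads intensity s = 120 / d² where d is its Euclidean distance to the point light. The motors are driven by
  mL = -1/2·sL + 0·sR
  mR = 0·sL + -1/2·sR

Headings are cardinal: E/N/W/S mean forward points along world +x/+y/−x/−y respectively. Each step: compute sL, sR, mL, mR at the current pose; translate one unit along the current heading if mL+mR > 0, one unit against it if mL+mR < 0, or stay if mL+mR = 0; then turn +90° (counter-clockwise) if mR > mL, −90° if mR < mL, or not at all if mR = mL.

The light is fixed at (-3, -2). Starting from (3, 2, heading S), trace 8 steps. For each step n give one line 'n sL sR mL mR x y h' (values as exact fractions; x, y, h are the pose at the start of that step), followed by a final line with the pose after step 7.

0 30/17 6 -15/17 -3 3 2 S
1 24/5 24/13 -12/5 -12/13 3 3 W
2 4/3 60/17 -2/3 -30/17 4 3 S
3 120/41 120/89 -60/41 -60/89 4 4 W
4 30/29 30/13 -15/29 -15/13 5 4 S
5 120/61 40/39 -60/61 -20/39 5 5 W
6 60/73 60/37 -30/73 -30/37 6 5 S
7 24/17 120/149 -12/17 -60/149 6 6 W
final 7 6 S

n=0: pose=(3,2,S); sL=30/17, sR=6; mL=-15/17, mR=-3; mL+mR=-66/17 → advance -1; mR−mL=-36/17 → turn -1·90°
n=1: pose=(3,3,W); sL=24/5, sR=24/13; mL=-12/5, mR=-12/13; mL+mR=-216/65 → advance -1; mR−mL=96/65 → turn +1·90°
n=2: pose=(4,3,S); sL=4/3, sR=60/17; mL=-2/3, mR=-30/17; mL+mR=-124/51 → advance -1; mR−mL=-56/51 → turn -1·90°
n=3: pose=(4,4,W); sL=120/41, sR=120/89; mL=-60/41, mR=-60/89; mL+mR=-7800/3649 → advance -1; mR−mL=2880/3649 → turn +1·90°
n=4: pose=(5,4,S); sL=30/29, sR=30/13; mL=-15/29, mR=-15/13; mL+mR=-630/377 → advance -1; mR−mL=-240/377 → turn -1·90°
n=5: pose=(5,5,W); sL=120/61, sR=40/39; mL=-60/61, mR=-20/39; mL+mR=-3560/2379 → advance -1; mR−mL=1120/2379 → turn +1·90°
n=6: pose=(6,5,S); sL=60/73, sR=60/37; mL=-30/73, mR=-30/37; mL+mR=-3300/2701 → advance -1; mR−mL=-1080/2701 → turn -1·90°
n=7: pose=(6,6,W); sL=24/17, sR=120/149; mL=-12/17, mR=-60/149; mL+mR=-2808/2533 → advance -1; mR−mL=768/2533 → turn +1·90°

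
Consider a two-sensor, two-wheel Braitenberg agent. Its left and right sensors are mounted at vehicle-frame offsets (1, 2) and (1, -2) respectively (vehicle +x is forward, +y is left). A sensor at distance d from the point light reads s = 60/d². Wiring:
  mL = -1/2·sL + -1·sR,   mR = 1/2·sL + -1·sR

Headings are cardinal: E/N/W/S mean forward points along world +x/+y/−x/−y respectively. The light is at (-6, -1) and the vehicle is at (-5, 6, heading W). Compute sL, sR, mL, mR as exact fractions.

12/5 20/27 -262/135 62/135

left sensor world pos  = (-6, 4); dL² = 25
right sensor world pos = (-6, 8); dR² = 81
sL = 60/25 = 12/5
sR = 60/81 = 20/27
mL = -1/2·sL + -1·sR = -262/135
mR = 1/2·sL + -1·sR = 62/135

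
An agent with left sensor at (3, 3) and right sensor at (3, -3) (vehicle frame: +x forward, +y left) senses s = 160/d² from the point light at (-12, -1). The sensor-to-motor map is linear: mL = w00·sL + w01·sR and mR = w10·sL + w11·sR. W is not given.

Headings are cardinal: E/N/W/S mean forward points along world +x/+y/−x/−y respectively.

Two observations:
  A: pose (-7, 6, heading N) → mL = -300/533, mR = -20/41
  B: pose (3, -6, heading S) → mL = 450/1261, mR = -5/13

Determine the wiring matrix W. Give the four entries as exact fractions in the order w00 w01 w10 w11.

-1 1 0 -1/2

obs A: pose=(-7,6,N) → sL=20/13, sR=40/41, mL=-300/533, mR=-20/41
obs B: pose=(3,-6,S) → sL=40/97, sR=10/13, mL=450/1261, mR=-5/13
sensor matrix S = [[20/13, 40/41], [40/97, 10/13]]; det S = 525000/672113
solve [mL_A; mL_B] = S·[w00; w01] and [mR_A; mR_B] = S·[w10; w11]:
  w00 = -1, w01 = 1, w10 = 0, w11 = -1/2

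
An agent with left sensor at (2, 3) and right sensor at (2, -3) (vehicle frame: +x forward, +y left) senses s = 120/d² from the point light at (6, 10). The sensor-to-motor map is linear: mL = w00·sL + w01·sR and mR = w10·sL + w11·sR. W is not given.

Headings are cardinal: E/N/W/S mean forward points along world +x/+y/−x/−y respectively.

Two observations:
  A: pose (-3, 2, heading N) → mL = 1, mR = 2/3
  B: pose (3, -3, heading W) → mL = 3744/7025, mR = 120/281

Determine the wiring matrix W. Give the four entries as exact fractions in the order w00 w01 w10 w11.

-1 1 1 0

obs A: pose=(-3,2,N) → sL=2/3, sR=5/3, mL=1, mR=2/3
obs B: pose=(3,-3,W) → sL=120/281, sR=24/25, mL=3744/7025, mR=120/281
sensor matrix S = [[2/3, 5/3], [120/281, 24/25]]; det S = -504/7025
solve [mL_A; mL_B] = S·[w00; w01] and [mR_A; mR_B] = S·[w10; w11]:
  w00 = -1, w01 = 1, w10 = 1, w11 = 0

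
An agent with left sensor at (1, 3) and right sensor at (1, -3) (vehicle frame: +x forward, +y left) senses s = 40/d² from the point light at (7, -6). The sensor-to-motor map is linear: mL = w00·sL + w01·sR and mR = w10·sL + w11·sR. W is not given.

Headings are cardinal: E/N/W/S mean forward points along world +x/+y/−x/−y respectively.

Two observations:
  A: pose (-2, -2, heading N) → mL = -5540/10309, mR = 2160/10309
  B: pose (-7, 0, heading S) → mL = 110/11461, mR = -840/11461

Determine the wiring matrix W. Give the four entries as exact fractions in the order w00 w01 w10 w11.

1/2 -1 -1/2 1/2

obs A: pose=(-2,-2,N) → sL=40/169, sR=40/61, mL=-5540/10309, mR=2160/10309
obs B: pose=(-7,0,S) → sL=20/73, sR=20/157, mL=110/11461, mR=-840/11461
sensor matrix S = [[40/169, 40/61], [20/73, 20/157]]; det S = -17664000/118151449
solve [mL_A; mL_B] = S·[w00; w01] and [mR_A; mR_B] = S·[w10; w11]:
  w00 = 1/2, w01 = -1, w10 = -1/2, w11 = 1/2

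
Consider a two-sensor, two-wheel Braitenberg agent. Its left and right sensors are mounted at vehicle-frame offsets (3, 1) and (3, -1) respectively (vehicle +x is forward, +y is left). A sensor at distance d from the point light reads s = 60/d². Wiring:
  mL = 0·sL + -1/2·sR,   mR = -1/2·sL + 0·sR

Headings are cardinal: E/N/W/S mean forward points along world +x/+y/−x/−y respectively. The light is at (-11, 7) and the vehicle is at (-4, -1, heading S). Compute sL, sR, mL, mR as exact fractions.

left sensor world pos  = (-3, -4); dL² = 185
right sensor world pos = (-5, -4); dR² = 157
sL = 60/185 = 12/37
sR = 60/157 = 60/157
mL = 0·sL + -1/2·sR = -30/157
mR = -1/2·sL + 0·sR = -6/37

12/37 60/157 -30/157 -6/37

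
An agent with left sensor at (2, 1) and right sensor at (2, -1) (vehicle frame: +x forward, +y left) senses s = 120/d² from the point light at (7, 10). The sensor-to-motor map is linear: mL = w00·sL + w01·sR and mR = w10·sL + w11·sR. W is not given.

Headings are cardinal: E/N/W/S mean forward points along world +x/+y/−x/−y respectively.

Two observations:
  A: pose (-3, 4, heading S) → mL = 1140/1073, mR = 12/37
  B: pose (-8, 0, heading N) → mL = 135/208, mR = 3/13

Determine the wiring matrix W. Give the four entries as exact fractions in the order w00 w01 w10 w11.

1/2 1 0 1/2

obs A: pose=(-3,4,S) → sL=24/29, sR=24/37, mL=1140/1073, mR=12/37
obs B: pose=(-8,0,N) → sL=3/8, sR=6/13, mL=135/208, mR=3/13
sensor matrix S = [[24/29, 24/37], [3/8, 6/13]]; det S = 1935/13949
solve [mL_A; mL_B] = S·[w00; w01] and [mR_A; mR_B] = S·[w10; w11]:
  w00 = 1/2, w01 = 1, w10 = 0, w11 = 1/2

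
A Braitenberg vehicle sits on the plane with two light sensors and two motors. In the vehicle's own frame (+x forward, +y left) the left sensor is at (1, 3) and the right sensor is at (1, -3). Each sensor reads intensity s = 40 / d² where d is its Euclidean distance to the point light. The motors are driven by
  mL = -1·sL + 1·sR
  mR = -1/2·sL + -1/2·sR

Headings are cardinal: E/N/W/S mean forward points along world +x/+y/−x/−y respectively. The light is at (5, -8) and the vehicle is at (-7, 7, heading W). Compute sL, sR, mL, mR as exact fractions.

left sensor world pos  = (-8, 4); dL² = 313
right sensor world pos = (-8, 10); dR² = 493
sL = 40/313 = 40/313
sR = 40/493 = 40/493
mL = -1·sL + 1·sR = -7200/154309
mR = -1/2·sL + -1/2·sR = -16120/154309

40/313 40/493 -7200/154309 -16120/154309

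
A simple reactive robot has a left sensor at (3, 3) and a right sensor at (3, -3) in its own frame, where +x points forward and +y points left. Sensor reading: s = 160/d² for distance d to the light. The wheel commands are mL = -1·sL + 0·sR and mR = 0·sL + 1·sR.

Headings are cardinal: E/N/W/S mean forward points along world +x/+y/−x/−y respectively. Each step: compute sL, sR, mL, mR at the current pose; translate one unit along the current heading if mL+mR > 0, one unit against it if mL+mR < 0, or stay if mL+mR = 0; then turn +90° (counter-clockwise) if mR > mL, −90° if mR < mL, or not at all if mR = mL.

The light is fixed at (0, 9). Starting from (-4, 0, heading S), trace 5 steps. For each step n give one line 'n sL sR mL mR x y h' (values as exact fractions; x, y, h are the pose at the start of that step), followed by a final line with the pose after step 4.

n=0: pose=(-4,0,S); sL=32/29, sR=160/193; mL=-32/29, mR=160/193; mL+mR=-1536/5597 → advance -1; mR−mL=10816/5597 → turn +1·90°
n=1: pose=(-4,1,E); sL=80/13, sR=80/61; mL=-80/13, mR=80/61; mL+mR=-3840/793 → advance -1; mR−mL=5920/793 → turn +1·90°
n=2: pose=(-5,1,N); sL=160/89, sR=160/29; mL=-160/89, mR=160/29; mL+mR=9600/2581 → advance +1; mR−mL=18880/2581 → turn +1·90°
n=3: pose=(-5,2,W); sL=40/41, sR=2; mL=-40/41, mR=2; mL+mR=42/41 → advance +1; mR−mL=122/41 → turn +1·90°
n=4: pose=(-6,2,S); sL=160/109, sR=160/181; mL=-160/109, mR=160/181; mL+mR=-11520/19729 → advance -1; mR−mL=46400/19729 → turn +1·90°

0 32/29 160/193 -32/29 160/193 -4 0 S
1 80/13 80/61 -80/13 80/61 -4 1 E
2 160/89 160/29 -160/89 160/29 -5 1 N
3 40/41 2 -40/41 2 -5 2 W
4 160/109 160/181 -160/109 160/181 -6 2 S
final -6 3 E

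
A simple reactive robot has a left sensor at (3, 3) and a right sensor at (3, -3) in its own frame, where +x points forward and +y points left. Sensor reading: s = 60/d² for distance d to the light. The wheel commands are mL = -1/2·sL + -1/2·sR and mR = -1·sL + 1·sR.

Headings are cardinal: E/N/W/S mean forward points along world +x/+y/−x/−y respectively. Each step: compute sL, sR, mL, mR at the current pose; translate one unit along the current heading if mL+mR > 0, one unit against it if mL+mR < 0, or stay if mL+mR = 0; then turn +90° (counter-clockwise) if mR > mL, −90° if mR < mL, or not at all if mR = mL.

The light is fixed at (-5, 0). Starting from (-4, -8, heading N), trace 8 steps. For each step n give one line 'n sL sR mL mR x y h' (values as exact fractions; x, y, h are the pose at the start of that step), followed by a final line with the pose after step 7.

0 60/29 60/41 -2100/1189 -720/1189 -4 -8 N
1 15/37 3/2 -141/148 81/74 -4 -9 W
2 20/51 20/51 -20/51 0 -5 -9 S
3 30/17 6/13 -246/221 -288/221 -5 -8 E
4 12/25 60/137 -1572/3425 -144/3425 -6 -8 S
5 3 15/26 -93/52 -63/26 -6 -7 E
6 60/101 12/25 -1356/2525 -288/2525 -7 -7 S
7 6 30/41 -138/41 -216/41 -7 -6 E
final -8 -6 S

n=0: pose=(-4,-8,N); sL=60/29, sR=60/41; mL=-2100/1189, mR=-720/1189; mL+mR=-2820/1189 → advance -1; mR−mL=1380/1189 → turn +1·90°
n=1: pose=(-4,-9,W); sL=15/37, sR=3/2; mL=-141/148, mR=81/74; mL+mR=21/148 → advance +1; mR−mL=303/148 → turn +1·90°
n=2: pose=(-5,-9,S); sL=20/51, sR=20/51; mL=-20/51, mR=0; mL+mR=-20/51 → advance -1; mR−mL=20/51 → turn +1·90°
n=3: pose=(-5,-8,E); sL=30/17, sR=6/13; mL=-246/221, mR=-288/221; mL+mR=-534/221 → advance -1; mR−mL=-42/221 → turn -1·90°
n=4: pose=(-6,-8,S); sL=12/25, sR=60/137; mL=-1572/3425, mR=-144/3425; mL+mR=-1716/3425 → advance -1; mR−mL=1428/3425 → turn +1·90°
n=5: pose=(-6,-7,E); sL=3, sR=15/26; mL=-93/52, mR=-63/26; mL+mR=-219/52 → advance -1; mR−mL=-33/52 → turn -1·90°
n=6: pose=(-7,-7,S); sL=60/101, sR=12/25; mL=-1356/2525, mR=-288/2525; mL+mR=-1644/2525 → advance -1; mR−mL=1068/2525 → turn +1·90°
n=7: pose=(-7,-6,E); sL=6, sR=30/41; mL=-138/41, mR=-216/41; mL+mR=-354/41 → advance -1; mR−mL=-78/41 → turn -1·90°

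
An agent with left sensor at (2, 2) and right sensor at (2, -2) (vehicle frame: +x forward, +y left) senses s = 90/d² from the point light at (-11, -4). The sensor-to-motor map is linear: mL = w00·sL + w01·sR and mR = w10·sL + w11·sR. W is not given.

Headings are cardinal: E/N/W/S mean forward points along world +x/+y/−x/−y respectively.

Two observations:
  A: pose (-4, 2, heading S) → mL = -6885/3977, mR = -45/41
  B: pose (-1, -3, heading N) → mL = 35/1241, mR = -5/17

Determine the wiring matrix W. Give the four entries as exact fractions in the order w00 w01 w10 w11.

1/2 -1 0 -1/2

obs A: pose=(-4,2,S) → sL=90/97, sR=90/41, mL=-6885/3977, mR=-45/41
obs B: pose=(-1,-3,N) → sL=90/73, sR=10/17, mL=35/1241, mR=-5/17
sensor matrix S = [[90/97, 90/41], [90/73, 10/17]]; det S = -10663200/4935457
solve [mL_A; mL_B] = S·[w00; w01] and [mR_A; mR_B] = S·[w10; w11]:
  w00 = 1/2, w01 = -1, w10 = 0, w11 = -1/2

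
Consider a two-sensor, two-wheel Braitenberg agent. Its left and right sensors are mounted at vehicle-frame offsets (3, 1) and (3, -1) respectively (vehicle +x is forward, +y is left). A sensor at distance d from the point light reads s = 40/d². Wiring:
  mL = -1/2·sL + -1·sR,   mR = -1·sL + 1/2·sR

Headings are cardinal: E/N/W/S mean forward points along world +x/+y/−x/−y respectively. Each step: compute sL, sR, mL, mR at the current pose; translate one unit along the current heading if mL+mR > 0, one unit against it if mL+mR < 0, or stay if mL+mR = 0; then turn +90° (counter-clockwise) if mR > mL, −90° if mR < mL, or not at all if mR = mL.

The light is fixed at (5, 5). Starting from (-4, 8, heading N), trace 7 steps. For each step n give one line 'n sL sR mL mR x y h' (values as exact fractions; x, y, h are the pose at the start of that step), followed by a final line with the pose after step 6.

0 5/17 2/5 -93/170 -8/85 -4 8 N
1 8/29 40/153 -1772/4437 -644/4437 -4 7 W
2 4/5 20/41 -182/205 -114/205 -3 7 S
3 40/41 40/29 -2220/1189 -340/1189 -3 8 E
4 5/17 2/5 -93/170 -8/85 -4 8 N
5 8/29 40/153 -1772/4437 -644/4437 -4 7 W
6 4/5 20/41 -182/205 -114/205 -3 7 S
final -3 8 E

n=0: pose=(-4,8,N); sL=5/17, sR=2/5; mL=-93/170, mR=-8/85; mL+mR=-109/170 → advance -1; mR−mL=77/170 → turn +1·90°
n=1: pose=(-4,7,W); sL=8/29, sR=40/153; mL=-1772/4437, mR=-644/4437; mL+mR=-2416/4437 → advance -1; mR−mL=376/1479 → turn +1·90°
n=2: pose=(-3,7,S); sL=4/5, sR=20/41; mL=-182/205, mR=-114/205; mL+mR=-296/205 → advance -1; mR−mL=68/205 → turn +1·90°
n=3: pose=(-3,8,E); sL=40/41, sR=40/29; mL=-2220/1189, mR=-340/1189; mL+mR=-2560/1189 → advance -1; mR−mL=1880/1189 → turn +1·90°
n=4: pose=(-4,8,N); sL=5/17, sR=2/5; mL=-93/170, mR=-8/85; mL+mR=-109/170 → advance -1; mR−mL=77/170 → turn +1·90°
n=5: pose=(-4,7,W); sL=8/29, sR=40/153; mL=-1772/4437, mR=-644/4437; mL+mR=-2416/4437 → advance -1; mR−mL=376/1479 → turn +1·90°
n=6: pose=(-3,7,S); sL=4/5, sR=20/41; mL=-182/205, mR=-114/205; mL+mR=-296/205 → advance -1; mR−mL=68/205 → turn +1·90°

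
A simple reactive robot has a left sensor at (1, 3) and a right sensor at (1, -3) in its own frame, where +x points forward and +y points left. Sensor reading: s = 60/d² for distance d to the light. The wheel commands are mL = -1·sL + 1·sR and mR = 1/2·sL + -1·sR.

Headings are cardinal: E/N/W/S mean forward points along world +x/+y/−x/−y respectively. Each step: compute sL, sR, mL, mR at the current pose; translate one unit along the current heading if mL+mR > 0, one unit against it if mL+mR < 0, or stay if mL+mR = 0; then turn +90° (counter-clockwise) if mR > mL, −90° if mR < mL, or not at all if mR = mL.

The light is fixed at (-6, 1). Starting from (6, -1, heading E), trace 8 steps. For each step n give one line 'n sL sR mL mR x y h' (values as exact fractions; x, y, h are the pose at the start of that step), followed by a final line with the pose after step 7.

0 6/17 30/97 -72/1649 -219/1649 6 -1 E
1 12/41 60/73 1584/2993 -2022/2993 5 -1 S
2 15/29 15/26 45/754 -120/377 5 0 W
3 20/27 4/15 -64/135 14/135 6 0 N
4 30/73 30/61 360/4453 -1275/4453 6 -1 W
5 60/101 60/257 -9360/25957 1650/25957 7 -1 N
6 1/3 5/12 1/12 -1/4 7 -2 W
7 12/25 60/293 -2016/7325 258/7325 8 -2 N
final 8 -3 W

n=0: pose=(6,-1,E); sL=6/17, sR=30/97; mL=-72/1649, mR=-219/1649; mL+mR=-3/17 → advance -1; mR−mL=-147/1649 → turn -1·90°
n=1: pose=(5,-1,S); sL=12/41, sR=60/73; mL=1584/2993, mR=-2022/2993; mL+mR=-6/41 → advance -1; mR−mL=-3606/2993 → turn -1·90°
n=2: pose=(5,0,W); sL=15/29, sR=15/26; mL=45/754, mR=-120/377; mL+mR=-15/58 → advance -1; mR−mL=-285/754 → turn -1·90°
n=3: pose=(6,0,N); sL=20/27, sR=4/15; mL=-64/135, mR=14/135; mL+mR=-10/27 → advance -1; mR−mL=26/45 → turn +1·90°
n=4: pose=(6,-1,W); sL=30/73, sR=30/61; mL=360/4453, mR=-1275/4453; mL+mR=-15/73 → advance -1; mR−mL=-1635/4453 → turn -1·90°
n=5: pose=(7,-1,N); sL=60/101, sR=60/257; mL=-9360/25957, mR=1650/25957; mL+mR=-30/101 → advance -1; mR−mL=11010/25957 → turn +1·90°
n=6: pose=(7,-2,W); sL=1/3, sR=5/12; mL=1/12, mR=-1/4; mL+mR=-1/6 → advance -1; mR−mL=-1/3 → turn -1·90°
n=7: pose=(8,-2,N); sL=12/25, sR=60/293; mL=-2016/7325, mR=258/7325; mL+mR=-6/25 → advance -1; mR−mL=2274/7325 → turn +1·90°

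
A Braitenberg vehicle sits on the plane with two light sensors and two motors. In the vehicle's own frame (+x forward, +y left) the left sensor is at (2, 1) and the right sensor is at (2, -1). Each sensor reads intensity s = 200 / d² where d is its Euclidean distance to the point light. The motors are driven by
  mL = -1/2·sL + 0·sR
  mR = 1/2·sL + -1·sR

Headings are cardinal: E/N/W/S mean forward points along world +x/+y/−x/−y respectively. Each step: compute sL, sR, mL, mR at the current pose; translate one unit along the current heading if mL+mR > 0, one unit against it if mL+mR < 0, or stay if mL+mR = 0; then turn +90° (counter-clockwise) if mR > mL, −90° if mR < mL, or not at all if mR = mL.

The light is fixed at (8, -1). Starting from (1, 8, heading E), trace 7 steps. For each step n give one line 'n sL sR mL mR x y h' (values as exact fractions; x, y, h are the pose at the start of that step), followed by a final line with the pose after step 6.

0 8/5 200/89 -4/5 -644/445 1 8 E
1 100/49 20/13 -50/49 -330/637 0 8 S
2 200/157 200/117 -100/157 -19700/18369 0 9 E
3 25/16 50/41 -25/32 -575/1312 -1 9 S
4 200/193 200/149 -100/193 -23700/28757 -1 10 E
5 100/81 100/101 -50/81 -3050/8181 -2 10 S
6 200/233 40/37 -100/233 -5620/8621 -2 11 E
final -3 11 S

n=0: pose=(1,8,E); sL=8/5, sR=200/89; mL=-4/5, mR=-644/445; mL+mR=-200/89 → advance -1; mR−mL=-288/445 → turn -1·90°
n=1: pose=(0,8,S); sL=100/49, sR=20/13; mL=-50/49, mR=-330/637; mL+mR=-20/13 → advance -1; mR−mL=320/637 → turn +1·90°
n=2: pose=(0,9,E); sL=200/157, sR=200/117; mL=-100/157, mR=-19700/18369; mL+mR=-200/117 → advance -1; mR−mL=-8000/18369 → turn -1·90°
n=3: pose=(-1,9,S); sL=25/16, sR=50/41; mL=-25/32, mR=-575/1312; mL+mR=-50/41 → advance -1; mR−mL=225/656 → turn +1·90°
n=4: pose=(-1,10,E); sL=200/193, sR=200/149; mL=-100/193, mR=-23700/28757; mL+mR=-200/149 → advance -1; mR−mL=-8800/28757 → turn -1·90°
n=5: pose=(-2,10,S); sL=100/81, sR=100/101; mL=-50/81, mR=-3050/8181; mL+mR=-100/101 → advance -1; mR−mL=2000/8181 → turn +1·90°
n=6: pose=(-2,11,E); sL=200/233, sR=40/37; mL=-100/233, mR=-5620/8621; mL+mR=-40/37 → advance -1; mR−mL=-1920/8621 → turn -1·90°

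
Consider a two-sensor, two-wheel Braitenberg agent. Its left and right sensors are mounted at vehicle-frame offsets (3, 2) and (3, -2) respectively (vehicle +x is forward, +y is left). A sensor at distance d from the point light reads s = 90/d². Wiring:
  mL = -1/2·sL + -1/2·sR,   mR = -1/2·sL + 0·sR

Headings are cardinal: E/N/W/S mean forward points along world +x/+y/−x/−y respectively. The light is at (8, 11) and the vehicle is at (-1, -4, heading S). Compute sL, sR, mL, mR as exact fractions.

90/373 18/89 -7362/33197 -45/373

left sensor world pos  = (1, -7); dL² = 373
right sensor world pos = (-3, -7); dR² = 445
sL = 90/373 = 90/373
sR = 90/445 = 18/89
mL = -1/2·sL + -1/2·sR = -7362/33197
mR = -1/2·sL + 0·sR = -45/373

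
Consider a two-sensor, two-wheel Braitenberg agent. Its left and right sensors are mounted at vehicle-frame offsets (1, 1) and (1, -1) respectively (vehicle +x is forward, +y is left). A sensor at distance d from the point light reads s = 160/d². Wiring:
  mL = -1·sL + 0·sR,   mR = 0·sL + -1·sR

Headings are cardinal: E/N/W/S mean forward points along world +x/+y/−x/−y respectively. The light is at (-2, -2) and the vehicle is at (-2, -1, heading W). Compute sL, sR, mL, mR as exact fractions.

left sensor world pos  = (-3, -2); dL² = 1
right sensor world pos = (-3, 0); dR² = 5
sL = 160/1 = 160
sR = 160/5 = 32
mL = -1·sL + 0·sR = -160
mR = 0·sL + -1·sR = -32

160 32 -160 -32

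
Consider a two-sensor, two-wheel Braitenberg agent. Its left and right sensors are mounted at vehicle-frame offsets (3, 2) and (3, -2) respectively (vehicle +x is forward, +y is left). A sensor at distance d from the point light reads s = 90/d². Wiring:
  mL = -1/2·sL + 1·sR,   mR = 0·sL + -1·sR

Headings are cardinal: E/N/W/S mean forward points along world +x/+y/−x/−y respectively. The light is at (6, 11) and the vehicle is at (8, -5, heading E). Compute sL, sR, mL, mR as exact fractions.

left sensor world pos  = (11, -3); dL² = 221
right sensor world pos = (11, -7); dR² = 349
sL = 90/221 = 90/221
sR = 90/349 = 90/349
mL = -1/2·sL + 1·sR = 4185/77129
mR = 0·sL + -1·sR = -90/349

90/221 90/349 4185/77129 -90/349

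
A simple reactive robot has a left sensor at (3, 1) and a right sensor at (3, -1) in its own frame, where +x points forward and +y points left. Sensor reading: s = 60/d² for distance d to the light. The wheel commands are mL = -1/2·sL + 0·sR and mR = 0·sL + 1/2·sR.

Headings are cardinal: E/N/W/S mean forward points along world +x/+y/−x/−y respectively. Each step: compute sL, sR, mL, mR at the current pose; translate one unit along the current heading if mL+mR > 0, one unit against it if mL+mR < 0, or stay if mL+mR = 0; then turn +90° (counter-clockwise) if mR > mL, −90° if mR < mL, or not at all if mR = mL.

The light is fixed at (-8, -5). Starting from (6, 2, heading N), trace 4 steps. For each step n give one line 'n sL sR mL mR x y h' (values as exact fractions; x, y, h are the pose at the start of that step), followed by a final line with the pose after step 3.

n=0: pose=(6,2,N); sL=60/269, sR=12/65; mL=-30/269, mR=6/65; mL+mR=-336/17485 → advance -1; mR−mL=3564/17485 → turn +1·90°
n=1: pose=(6,1,W); sL=30/73, sR=6/17; mL=-15/73, mR=3/17; mL+mR=-36/1241 → advance -1; mR−mL=474/1241 → turn +1·90°
n=2: pose=(7,1,S); sL=12/53, sR=12/41; mL=-6/53, mR=6/41; mL+mR=72/2173 → advance +1; mR−mL=564/2173 → turn +1·90°
n=3: pose=(7,0,E); sL=1/6, sR=3/17; mL=-1/12, mR=3/34; mL+mR=1/204 → advance +1; mR−mL=35/204 → turn +1·90°

0 60/269 12/65 -30/269 6/65 6 2 N
1 30/73 6/17 -15/73 3/17 6 1 W
2 12/53 12/41 -6/53 6/41 7 1 S
3 1/6 3/17 -1/12 3/34 7 0 E
final 8 0 N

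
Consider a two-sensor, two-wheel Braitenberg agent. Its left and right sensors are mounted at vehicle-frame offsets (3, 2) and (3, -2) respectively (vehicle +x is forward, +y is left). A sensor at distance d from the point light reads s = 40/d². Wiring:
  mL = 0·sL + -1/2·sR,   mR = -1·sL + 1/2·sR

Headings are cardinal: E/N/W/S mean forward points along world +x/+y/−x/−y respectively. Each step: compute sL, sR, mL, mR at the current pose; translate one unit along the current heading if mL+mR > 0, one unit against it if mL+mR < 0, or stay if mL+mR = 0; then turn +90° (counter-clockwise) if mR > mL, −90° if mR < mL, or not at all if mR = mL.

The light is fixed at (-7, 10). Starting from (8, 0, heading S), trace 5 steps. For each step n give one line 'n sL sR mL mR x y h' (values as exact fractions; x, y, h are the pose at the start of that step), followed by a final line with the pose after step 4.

0 20/229 20/169 -10/169 -1090/38701 8 0 S
1 40/373 8/89 -4/89 -2068/33197 8 1 E
2 1/10 5/36 -5/72 -11/360 7 1 S
3 8/65 40/389 -20/389 -1812/25285 7 2 E
4 20/173 20/121 -10/121 -690/20933 6 2 S
final 6 3 E

n=0: pose=(8,0,S); sL=20/229, sR=20/169; mL=-10/169, mR=-1090/38701; mL+mR=-20/229 → advance -1; mR−mL=1200/38701 → turn +1·90°
n=1: pose=(8,1,E); sL=40/373, sR=8/89; mL=-4/89, mR=-2068/33197; mL+mR=-40/373 → advance -1; mR−mL=-576/33197 → turn -1·90°
n=2: pose=(7,1,S); sL=1/10, sR=5/36; mL=-5/72, mR=-11/360; mL+mR=-1/10 → advance -1; mR−mL=7/180 → turn +1·90°
n=3: pose=(7,2,E); sL=8/65, sR=40/389; mL=-20/389, mR=-1812/25285; mL+mR=-8/65 → advance -1; mR−mL=-512/25285 → turn -1·90°
n=4: pose=(6,2,S); sL=20/173, sR=20/121; mL=-10/121, mR=-690/20933; mL+mR=-20/173 → advance -1; mR−mL=1040/20933 → turn +1·90°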